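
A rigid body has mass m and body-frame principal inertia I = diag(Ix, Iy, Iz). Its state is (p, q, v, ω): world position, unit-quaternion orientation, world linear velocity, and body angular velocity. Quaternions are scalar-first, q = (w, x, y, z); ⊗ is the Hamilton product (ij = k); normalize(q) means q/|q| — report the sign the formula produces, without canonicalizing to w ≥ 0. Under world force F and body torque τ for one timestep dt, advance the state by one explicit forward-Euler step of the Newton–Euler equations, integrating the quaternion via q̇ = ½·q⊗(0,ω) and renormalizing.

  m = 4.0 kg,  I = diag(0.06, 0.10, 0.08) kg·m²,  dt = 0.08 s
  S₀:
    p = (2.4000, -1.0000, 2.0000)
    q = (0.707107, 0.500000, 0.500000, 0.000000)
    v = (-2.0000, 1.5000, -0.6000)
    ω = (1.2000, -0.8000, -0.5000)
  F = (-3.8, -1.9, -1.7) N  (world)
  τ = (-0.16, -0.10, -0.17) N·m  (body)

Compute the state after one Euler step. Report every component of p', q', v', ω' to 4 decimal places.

angular accel α = (-2.5333, -1.1200, -1.6450)
ω' = ω + α·dt = (0.9973, -0.8896, -0.6316)
q⊗(0,ω) = (-0.2000000, 0.5985284, -0.3156856, -1.3535535)
updated quaternion q' = (0.6978, 0.5230, 0.4865, -0.0540)
p' = p + v·dt = (2.2400, -0.8800, 1.9520)
new velocity v' = (-2.0760, 1.4620, -0.6340)

p' = (2.2400, -0.8800, 1.9520)
q' = (0.6978, 0.5230, 0.4865, -0.0540)
v' = (-2.0760, 1.4620, -0.6340)
ω' = (0.9973, -0.8896, -0.6316)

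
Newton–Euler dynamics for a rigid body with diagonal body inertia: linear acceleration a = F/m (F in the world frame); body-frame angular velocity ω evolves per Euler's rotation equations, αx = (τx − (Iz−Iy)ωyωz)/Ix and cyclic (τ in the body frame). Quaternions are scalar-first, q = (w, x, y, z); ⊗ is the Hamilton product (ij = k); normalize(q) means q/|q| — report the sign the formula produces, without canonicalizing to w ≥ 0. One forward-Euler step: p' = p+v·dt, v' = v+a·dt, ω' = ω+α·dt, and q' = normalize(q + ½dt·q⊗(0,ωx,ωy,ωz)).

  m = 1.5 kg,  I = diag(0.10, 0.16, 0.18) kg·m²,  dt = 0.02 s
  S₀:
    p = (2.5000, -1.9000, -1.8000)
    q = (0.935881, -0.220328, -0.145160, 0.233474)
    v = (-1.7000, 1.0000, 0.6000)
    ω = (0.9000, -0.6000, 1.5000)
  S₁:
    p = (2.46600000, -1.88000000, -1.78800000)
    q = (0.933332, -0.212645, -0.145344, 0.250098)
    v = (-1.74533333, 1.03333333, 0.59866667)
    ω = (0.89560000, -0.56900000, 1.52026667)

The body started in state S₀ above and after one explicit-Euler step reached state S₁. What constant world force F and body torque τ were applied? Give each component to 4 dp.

F = (-3.4000, 2.5000, -0.1000)
τ = (-0.0400, 0.1400, 0.1500)

Δω = ω₁−ω₀ = (-0.00440000, 0.03100000, 0.02026667)
gyro term ω₀×Iω₀ = (-0.0180, -0.1080, -0.0324)
applied torque τ = (-0.0400, 0.1400, 0.1500)
v₁ − v₀ = (-0.04533333, 0.03333333, -0.00133333)
applied force F = (-3.4000, 2.5000, -0.1000)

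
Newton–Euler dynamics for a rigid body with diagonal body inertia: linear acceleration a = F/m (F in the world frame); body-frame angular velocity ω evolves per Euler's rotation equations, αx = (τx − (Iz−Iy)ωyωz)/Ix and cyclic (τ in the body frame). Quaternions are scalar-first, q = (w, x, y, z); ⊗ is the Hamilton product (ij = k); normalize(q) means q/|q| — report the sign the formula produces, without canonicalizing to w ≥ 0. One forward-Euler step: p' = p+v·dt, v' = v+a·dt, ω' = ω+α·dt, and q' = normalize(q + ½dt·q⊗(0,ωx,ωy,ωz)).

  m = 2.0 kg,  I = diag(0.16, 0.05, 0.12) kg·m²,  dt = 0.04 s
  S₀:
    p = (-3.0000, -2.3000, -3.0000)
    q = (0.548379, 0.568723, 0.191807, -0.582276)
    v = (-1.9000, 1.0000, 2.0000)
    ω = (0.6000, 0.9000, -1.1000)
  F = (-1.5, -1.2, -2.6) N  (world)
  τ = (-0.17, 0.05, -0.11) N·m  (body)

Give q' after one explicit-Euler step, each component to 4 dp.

q' = (0.5250, 0.5813, 0.2071, -0.5861)

q⊗(0,ω) = (-1.1543637, 0.6420881, 0.7697708, -0.2064504)
updated quaternion q' = (0.5250, 0.5813, 0.2071, -0.5861)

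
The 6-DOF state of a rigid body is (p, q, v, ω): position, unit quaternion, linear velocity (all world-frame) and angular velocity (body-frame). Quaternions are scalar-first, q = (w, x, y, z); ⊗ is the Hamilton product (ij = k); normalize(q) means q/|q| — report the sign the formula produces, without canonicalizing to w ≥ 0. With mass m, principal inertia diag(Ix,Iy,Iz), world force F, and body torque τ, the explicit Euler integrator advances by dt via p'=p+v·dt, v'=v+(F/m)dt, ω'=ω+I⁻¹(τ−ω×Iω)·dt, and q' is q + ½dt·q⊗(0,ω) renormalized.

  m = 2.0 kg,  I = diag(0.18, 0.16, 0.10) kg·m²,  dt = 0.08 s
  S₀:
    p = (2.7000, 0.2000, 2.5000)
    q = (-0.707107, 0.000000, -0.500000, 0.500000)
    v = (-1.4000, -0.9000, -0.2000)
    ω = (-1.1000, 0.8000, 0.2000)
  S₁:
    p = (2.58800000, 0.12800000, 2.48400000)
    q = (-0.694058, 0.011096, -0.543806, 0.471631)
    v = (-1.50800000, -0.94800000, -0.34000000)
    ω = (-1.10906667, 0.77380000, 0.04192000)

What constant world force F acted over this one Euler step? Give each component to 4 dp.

velocity change Δv = (-0.10800000, -0.04800000, -0.14000000)
applied force F = (-2.7000, -1.2000, -3.5000)

F = (-2.7000, -1.2000, -3.5000)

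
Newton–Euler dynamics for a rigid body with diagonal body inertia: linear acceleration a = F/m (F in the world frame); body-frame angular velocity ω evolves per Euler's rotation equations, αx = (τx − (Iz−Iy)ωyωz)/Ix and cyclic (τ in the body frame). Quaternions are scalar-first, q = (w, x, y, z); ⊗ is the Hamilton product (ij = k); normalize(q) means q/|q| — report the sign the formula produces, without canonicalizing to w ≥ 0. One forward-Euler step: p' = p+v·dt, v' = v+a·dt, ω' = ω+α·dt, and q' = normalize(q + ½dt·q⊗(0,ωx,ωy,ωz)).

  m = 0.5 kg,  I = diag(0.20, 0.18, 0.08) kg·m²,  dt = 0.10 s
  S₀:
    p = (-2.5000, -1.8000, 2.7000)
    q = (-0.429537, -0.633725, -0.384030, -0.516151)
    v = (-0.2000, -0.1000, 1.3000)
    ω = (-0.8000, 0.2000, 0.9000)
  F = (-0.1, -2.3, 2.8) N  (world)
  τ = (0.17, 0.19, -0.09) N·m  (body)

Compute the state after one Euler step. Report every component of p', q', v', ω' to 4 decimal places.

p' = (-2.5200, -1.8100, 2.8300)
q' = (-0.4270, -0.6275, -0.3385, -0.5561)
v' = (-0.2200, -0.5600, 1.8600)
ω' = (-0.7060, 0.3536, 0.7835)

precession coupling ω×(Iω) = (-0.0180, -0.0864, 0.0032)
α = I⁻¹(τ − ω×Iω) = (0.9400, 1.5356, -1.1650)
new body rate ω' = (-0.7060, 0.3536, 0.7835)
q⊗(0,ω) = (0.0343619, 0.1012328, 0.8973659, -0.8205523)
updated quaternion q' = (-0.4270, -0.6275, -0.3385, -0.5561)
a = (-0.2000, -4.6000, 5.6000)
new position p' = (-2.5200, -1.8100, 2.8300)
new velocity v' = (-0.2200, -0.5600, 1.8600)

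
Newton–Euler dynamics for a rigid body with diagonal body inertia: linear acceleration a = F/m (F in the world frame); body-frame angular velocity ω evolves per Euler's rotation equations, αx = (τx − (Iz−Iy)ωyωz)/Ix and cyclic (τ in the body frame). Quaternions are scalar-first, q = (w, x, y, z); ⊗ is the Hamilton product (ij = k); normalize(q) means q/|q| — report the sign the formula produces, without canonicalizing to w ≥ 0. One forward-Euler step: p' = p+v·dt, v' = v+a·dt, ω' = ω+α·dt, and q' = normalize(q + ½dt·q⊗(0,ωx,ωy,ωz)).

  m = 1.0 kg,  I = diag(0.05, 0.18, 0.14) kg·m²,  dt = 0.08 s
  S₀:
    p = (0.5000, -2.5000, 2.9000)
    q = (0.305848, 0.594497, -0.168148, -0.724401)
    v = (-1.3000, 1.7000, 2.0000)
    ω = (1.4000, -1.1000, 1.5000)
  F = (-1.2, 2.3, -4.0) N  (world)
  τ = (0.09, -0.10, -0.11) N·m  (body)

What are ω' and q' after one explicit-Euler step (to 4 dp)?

ω' = (1.4384, -1.0604, 1.5515)
q' = (0.3073, 0.5672, -0.2567, -0.7197)

gyro term ω×Iω = (0.0660, -0.1890, -0.2002)
angular accel α = (0.4800, 0.4944, 0.6443)
new body rate ω' = (1.4384, -1.0604, 1.5515)
Hamilton product q⊗(0,ω) = (0.0693429, -0.6208759, -2.2423397, 0.0402325)
q + ½dt·q⊗(0,ω), renormalized = (0.3073, 0.5672, -0.2567, -0.7197)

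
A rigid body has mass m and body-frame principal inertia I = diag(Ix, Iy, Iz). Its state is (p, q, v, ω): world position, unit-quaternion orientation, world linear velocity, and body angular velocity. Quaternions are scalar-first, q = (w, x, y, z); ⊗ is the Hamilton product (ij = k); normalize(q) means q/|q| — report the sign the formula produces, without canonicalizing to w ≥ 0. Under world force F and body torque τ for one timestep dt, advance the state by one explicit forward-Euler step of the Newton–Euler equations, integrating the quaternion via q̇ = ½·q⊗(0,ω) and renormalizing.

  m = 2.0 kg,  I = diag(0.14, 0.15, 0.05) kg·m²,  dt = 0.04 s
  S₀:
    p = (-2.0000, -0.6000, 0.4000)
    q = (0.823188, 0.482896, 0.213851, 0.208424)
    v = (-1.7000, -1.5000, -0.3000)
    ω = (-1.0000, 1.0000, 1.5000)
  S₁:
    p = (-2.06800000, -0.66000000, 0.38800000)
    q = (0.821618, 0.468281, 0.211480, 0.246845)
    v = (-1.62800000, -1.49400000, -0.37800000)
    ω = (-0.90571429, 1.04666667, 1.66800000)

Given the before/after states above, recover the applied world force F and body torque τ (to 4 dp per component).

F = (3.6000, 0.3000, -3.9000)
τ = (0.1800, 0.0400, 0.2000)

Δω = ω₁−ω₀ = (0.09428571, 0.04666667, 0.16800000)
precession coupling = (-0.1500, -0.1350, -0.0100)
I·α + gyro = (0.1800, 0.0400, 0.2000)
v₁ − v₀ = (0.07200000, 0.00600000, -0.07800000)
F = m·Δv/dt = (3.6000, 0.3000, -3.9000)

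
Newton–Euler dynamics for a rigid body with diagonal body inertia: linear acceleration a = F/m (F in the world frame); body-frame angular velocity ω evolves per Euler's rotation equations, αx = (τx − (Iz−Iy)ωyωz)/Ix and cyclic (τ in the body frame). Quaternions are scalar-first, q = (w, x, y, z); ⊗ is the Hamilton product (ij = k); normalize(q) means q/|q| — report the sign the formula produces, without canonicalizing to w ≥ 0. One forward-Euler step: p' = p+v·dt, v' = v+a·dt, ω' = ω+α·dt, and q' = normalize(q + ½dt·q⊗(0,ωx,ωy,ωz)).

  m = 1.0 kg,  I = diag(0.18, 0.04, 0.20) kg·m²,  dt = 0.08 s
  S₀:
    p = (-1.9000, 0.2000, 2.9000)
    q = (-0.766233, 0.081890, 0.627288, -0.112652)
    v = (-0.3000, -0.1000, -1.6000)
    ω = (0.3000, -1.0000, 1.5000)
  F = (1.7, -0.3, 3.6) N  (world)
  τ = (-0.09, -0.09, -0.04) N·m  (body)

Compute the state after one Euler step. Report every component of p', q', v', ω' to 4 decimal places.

gyro term ω×Iω = (-0.2400, -0.0090, 0.0420)
(τ − ω×Iω)/I = (0.8333, -2.0250, -0.4100)
ω' = ω + α·dt = (0.3667, -1.1620, 1.4672)
q⊗(0,ω) = (0.7716990, 0.5984101, 0.6096024, -1.4194259)
updated quaternion q' = (-0.7334, 0.1055, 0.6499, -0.1690)
p' = p + v·dt = (-1.9240, 0.1920, 2.7720)
new velocity v' = (-0.1640, -0.1240, -1.3120)

p' = (-1.9240, 0.1920, 2.7720)
q' = (-0.7334, 0.1055, 0.6499, -0.1690)
v' = (-0.1640, -0.1240, -1.3120)
ω' = (0.3667, -1.1620, 1.4672)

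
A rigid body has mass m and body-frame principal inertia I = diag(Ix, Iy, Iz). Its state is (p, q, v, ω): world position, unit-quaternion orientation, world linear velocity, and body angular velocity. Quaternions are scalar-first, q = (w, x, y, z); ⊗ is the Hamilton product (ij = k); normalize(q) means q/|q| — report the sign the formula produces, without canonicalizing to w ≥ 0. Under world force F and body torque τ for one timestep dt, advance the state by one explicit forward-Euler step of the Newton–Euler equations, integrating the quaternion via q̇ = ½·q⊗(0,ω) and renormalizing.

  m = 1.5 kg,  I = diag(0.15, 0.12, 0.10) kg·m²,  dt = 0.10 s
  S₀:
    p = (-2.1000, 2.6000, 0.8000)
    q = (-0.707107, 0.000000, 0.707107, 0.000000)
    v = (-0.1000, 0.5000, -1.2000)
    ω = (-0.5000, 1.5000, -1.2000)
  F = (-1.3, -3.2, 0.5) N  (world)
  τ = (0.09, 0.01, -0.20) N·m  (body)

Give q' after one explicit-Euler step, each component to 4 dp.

q⊗(0,ω) = (-1.0606605, -0.4949749, -1.0606605, 1.2020819)
q' = normalize(q + ½dt·q⊗(0,ω)) = (-0.7564, -0.0246, 0.6509, 0.0598)

q' = (-0.7564, -0.0246, 0.6509, 0.0598)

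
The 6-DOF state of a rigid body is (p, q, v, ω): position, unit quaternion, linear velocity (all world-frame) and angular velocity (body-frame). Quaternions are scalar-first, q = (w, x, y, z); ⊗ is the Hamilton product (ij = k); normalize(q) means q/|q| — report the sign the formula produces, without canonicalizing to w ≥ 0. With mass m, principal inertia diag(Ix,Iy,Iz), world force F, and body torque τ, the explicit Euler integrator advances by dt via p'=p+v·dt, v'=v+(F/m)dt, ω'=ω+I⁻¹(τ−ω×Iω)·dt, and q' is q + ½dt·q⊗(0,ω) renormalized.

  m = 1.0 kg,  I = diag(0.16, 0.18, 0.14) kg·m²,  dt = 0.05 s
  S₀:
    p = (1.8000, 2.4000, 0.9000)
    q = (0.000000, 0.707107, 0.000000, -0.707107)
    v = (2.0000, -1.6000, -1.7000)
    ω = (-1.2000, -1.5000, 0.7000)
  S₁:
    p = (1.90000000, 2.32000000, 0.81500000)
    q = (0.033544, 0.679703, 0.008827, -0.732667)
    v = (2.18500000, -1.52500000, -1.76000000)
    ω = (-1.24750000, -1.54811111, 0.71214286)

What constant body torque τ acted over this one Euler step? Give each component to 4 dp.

τ = (-0.1100, -0.1900, 0.0700)

rate change Δω = (-0.04750000, -0.04811111, 0.01214286)
applied torque τ = (-0.1100, -0.1900, 0.0700)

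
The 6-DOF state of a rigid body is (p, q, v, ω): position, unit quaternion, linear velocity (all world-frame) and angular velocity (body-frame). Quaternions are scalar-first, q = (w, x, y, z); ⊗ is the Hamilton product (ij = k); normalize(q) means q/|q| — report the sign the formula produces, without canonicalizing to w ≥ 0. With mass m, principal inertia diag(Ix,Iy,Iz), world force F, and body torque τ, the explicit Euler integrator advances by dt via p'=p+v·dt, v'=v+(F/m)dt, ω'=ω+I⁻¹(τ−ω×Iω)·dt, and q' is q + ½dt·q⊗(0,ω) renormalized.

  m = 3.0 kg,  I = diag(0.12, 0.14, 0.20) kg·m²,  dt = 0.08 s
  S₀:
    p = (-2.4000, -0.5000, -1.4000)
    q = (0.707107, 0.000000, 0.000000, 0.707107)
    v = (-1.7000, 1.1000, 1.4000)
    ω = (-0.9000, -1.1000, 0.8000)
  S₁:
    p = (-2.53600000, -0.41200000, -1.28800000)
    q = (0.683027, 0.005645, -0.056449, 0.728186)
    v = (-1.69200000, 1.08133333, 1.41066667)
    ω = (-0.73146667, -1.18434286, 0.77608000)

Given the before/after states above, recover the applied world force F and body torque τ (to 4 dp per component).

F = (0.3000, -0.7000, 0.4000)
τ = (0.2000, -0.0900, -0.0400)

ω₁ − ω₀ = (0.16853333, -0.08434286, -0.02392000)
ω₀×(Iω₀) = (-0.0528, 0.0576, 0.0198)
I·α + gyro = (0.2000, -0.0900, -0.0400)
v₁ − v₀ = (0.00800000, -0.01866667, 0.01066667)
F = m·Δv/dt = (0.3000, -0.7000, 0.4000)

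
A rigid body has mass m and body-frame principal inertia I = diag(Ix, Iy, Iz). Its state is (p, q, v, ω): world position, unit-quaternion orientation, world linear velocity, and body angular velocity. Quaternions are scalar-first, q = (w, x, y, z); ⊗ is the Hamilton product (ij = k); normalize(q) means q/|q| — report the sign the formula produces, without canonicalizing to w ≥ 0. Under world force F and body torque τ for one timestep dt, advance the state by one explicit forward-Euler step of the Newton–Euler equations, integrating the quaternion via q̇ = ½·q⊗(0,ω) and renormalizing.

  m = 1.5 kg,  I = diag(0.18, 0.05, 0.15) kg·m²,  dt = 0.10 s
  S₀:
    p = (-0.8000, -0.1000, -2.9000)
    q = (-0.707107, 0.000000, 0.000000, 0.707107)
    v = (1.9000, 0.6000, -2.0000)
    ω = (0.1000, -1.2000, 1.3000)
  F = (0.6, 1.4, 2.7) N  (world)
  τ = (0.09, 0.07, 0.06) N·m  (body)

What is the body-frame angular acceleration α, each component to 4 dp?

α = (1.3667, 1.3220, 0.2960)

ω×(Iω) gyroscopic = (-0.1560, 0.0039, 0.0156)
(τ − ω×Iω)/I = (1.3667, 1.3220, 0.2960)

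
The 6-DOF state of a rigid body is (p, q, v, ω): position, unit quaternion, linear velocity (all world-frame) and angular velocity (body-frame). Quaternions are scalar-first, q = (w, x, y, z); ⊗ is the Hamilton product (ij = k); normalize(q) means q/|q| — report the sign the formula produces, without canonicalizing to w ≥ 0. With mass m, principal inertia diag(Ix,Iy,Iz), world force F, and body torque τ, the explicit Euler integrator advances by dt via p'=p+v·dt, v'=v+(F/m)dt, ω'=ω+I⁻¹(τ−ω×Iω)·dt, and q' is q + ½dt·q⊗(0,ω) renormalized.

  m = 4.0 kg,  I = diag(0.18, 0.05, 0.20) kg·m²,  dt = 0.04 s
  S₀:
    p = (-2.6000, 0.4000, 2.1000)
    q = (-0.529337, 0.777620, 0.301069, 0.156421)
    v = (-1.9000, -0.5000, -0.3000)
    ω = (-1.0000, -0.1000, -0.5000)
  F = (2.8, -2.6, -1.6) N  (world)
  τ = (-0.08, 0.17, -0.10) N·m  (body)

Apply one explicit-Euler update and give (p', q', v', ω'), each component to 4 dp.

a = F/m = (0.7000, -0.6500, -0.4000)
new position p' = (-2.6760, 0.3800, 2.0880)
new velocity v' = (-1.8720, -0.5260, -0.3160)
angular accel α = (-0.4861, 3.6000, -0.4350)
ω + α·dt = (-1.0194, 0.0440, -0.5174)
2q̇ = q⊗(0,ω) = (0.8859374, 0.3944446, 0.2853227, 0.4879755)
q + ½dt·q⊗(0,ω), renormalized = (-0.5115, 0.7853, 0.3067, 0.1661)

p' = (-2.6760, 0.3800, 2.0880)
q' = (-0.5115, 0.7853, 0.3067, 0.1661)
v' = (-1.8720, -0.5260, -0.3160)
ω' = (-1.0194, 0.0440, -0.5174)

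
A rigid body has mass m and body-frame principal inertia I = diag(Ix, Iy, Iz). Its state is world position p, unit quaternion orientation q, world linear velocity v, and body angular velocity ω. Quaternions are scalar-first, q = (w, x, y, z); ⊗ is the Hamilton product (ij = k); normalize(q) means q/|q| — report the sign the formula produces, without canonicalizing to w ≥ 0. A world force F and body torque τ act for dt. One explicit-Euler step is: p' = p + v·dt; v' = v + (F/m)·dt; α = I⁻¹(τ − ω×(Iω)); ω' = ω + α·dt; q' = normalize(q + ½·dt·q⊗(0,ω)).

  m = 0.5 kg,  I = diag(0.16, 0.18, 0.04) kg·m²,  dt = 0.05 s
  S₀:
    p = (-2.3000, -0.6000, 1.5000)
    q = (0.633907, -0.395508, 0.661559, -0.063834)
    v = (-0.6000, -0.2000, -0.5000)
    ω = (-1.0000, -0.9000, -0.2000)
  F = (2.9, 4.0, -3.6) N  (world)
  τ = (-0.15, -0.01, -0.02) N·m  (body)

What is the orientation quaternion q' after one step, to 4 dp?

q' = (0.6382, -0.4159, 0.6465, -0.0415)

q⊗(0,ω) = (0.1871283, -0.8236694, -0.5857839, 0.8907348)
q + ½dt·q⊗(0,ω), renormalized = (0.6382, -0.4159, 0.6465, -0.0415)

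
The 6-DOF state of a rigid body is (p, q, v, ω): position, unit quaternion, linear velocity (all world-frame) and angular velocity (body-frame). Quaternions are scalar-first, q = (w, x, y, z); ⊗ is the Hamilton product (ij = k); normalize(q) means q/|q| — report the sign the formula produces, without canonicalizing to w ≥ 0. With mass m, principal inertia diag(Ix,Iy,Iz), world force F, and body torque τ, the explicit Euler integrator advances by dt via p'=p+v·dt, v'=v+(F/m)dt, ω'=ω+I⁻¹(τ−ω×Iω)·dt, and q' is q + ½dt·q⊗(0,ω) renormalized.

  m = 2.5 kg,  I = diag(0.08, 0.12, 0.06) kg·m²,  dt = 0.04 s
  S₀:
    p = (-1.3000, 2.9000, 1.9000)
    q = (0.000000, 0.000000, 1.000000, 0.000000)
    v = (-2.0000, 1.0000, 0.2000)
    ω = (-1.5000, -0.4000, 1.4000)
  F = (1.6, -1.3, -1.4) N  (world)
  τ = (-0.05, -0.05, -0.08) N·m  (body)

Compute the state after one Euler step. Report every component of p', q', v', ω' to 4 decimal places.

gyro term ω×Iω = (0.0336, -0.0420, 0.0240)
angular accel α = (-1.0450, -0.0667, -1.7333)
ω' = ω + α·dt = (-1.5418, -0.4027, 1.3307)
2q̇ = q⊗(0,ω) = (0.4000000, 1.4000000, 0.0000000, 1.5000000)
q + ½dt·q⊗(0,ω), renormalized = (0.0080, 0.0280, 0.9991, 0.0300)
p + v·dt = (-1.3800, 2.9400, 1.9080)
v + (F/m)dt = (-1.9744, 0.9792, 0.1776)

p' = (-1.3800, 2.9400, 1.9080)
q' = (0.0080, 0.0280, 0.9991, 0.0300)
v' = (-1.9744, 0.9792, 0.1776)
ω' = (-1.5418, -0.4027, 1.3307)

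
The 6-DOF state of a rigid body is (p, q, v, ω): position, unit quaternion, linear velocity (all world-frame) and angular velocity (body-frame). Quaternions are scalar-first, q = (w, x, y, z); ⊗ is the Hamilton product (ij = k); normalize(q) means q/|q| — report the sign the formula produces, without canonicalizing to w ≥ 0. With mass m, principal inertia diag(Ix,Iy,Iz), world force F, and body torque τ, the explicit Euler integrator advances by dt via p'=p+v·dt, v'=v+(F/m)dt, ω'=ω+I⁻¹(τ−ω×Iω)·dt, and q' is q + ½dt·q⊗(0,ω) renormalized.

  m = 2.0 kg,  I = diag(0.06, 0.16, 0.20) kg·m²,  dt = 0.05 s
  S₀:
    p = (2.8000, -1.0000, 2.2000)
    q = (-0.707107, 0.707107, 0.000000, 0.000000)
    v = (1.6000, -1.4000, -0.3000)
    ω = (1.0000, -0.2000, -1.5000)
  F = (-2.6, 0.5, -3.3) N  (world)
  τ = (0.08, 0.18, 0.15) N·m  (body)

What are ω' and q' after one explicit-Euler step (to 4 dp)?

ω×(Iω) gyroscopic = (0.0120, 0.2100, -0.0200)
(τ − ω×Iω)/I = (1.1333, -0.1875, 0.8500)
new body rate ω' = (1.0567, -0.2094, -1.4575)
Hamilton product q⊗(0,ω) = (-0.7071070, -0.7071070, 1.2020819, 0.9192391)
q' = normalize(q + ½dt·q⊗(0,ω)) = (-0.7240, 0.6887, 0.0300, 0.0230)

ω' = (1.0567, -0.2094, -1.4575)
q' = (-0.7240, 0.6887, 0.0300, 0.0230)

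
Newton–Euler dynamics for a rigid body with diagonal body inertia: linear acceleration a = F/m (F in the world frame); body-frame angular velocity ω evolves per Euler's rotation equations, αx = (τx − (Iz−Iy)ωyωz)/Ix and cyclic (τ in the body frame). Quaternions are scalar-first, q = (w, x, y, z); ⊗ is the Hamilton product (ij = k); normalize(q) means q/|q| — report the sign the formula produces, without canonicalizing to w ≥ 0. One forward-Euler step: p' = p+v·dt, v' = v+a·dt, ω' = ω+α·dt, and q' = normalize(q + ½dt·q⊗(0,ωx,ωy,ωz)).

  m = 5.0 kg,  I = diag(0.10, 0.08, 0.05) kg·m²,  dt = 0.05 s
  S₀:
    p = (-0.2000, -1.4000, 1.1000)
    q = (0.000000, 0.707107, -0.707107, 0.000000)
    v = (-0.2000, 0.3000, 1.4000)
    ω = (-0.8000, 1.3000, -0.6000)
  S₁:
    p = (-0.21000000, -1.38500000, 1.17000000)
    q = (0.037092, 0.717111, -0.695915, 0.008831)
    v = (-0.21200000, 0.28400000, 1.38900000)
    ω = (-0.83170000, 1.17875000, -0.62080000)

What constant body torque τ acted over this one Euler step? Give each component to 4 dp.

Δω = ω₁−ω₀ = (-0.03170000, -0.12125000, -0.02080000)
precession coupling = (0.0234, 0.0240, 0.0208)
I·α + gyro = (-0.0400, -0.1700, 0.0000)

τ = (-0.0400, -0.1700, 0.0000)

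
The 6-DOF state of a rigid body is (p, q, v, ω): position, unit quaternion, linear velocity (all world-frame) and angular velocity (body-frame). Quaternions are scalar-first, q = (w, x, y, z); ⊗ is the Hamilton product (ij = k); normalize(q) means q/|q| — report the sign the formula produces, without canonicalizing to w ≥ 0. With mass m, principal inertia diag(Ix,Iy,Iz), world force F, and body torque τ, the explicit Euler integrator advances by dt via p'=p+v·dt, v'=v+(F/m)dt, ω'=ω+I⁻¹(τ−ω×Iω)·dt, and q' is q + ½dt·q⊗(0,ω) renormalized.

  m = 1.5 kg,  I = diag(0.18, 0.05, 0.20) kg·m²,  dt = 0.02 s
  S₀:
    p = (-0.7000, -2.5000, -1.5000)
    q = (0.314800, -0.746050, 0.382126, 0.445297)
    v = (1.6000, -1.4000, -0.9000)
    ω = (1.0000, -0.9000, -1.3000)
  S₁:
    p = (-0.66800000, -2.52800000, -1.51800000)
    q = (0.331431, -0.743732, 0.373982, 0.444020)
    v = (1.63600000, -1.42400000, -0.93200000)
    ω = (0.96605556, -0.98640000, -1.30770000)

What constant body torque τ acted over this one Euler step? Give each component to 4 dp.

Δω = ω₁−ω₀ = (-0.03394444, -0.08640000, -0.00770000)
applied torque τ = (-0.1300, -0.1900, 0.0400)

τ = (-0.1300, -0.1900, 0.0400)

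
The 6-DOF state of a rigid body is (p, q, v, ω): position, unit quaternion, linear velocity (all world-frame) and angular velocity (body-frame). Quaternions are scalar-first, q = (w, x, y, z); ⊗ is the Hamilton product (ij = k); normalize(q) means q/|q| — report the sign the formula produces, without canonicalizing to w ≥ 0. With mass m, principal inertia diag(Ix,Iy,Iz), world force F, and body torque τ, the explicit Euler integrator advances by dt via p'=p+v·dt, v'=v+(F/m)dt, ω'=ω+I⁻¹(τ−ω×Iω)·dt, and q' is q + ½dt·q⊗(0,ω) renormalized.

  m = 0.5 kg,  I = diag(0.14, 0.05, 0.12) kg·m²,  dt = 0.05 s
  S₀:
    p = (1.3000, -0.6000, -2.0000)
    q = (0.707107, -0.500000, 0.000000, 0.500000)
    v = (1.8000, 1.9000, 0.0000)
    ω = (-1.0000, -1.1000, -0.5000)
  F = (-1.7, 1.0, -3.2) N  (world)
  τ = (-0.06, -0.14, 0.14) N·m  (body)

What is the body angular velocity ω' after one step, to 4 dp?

ω×(Iω) gyroscopic = (0.0385, 0.0100, -0.0990)
α = I⁻¹(τ − ω×Iω) = (-0.7036, -3.0000, 1.9917)
ω + α·dt = (-1.0352, -1.2500, -0.4004)

ω' = (-1.0352, -1.2500, -0.4004)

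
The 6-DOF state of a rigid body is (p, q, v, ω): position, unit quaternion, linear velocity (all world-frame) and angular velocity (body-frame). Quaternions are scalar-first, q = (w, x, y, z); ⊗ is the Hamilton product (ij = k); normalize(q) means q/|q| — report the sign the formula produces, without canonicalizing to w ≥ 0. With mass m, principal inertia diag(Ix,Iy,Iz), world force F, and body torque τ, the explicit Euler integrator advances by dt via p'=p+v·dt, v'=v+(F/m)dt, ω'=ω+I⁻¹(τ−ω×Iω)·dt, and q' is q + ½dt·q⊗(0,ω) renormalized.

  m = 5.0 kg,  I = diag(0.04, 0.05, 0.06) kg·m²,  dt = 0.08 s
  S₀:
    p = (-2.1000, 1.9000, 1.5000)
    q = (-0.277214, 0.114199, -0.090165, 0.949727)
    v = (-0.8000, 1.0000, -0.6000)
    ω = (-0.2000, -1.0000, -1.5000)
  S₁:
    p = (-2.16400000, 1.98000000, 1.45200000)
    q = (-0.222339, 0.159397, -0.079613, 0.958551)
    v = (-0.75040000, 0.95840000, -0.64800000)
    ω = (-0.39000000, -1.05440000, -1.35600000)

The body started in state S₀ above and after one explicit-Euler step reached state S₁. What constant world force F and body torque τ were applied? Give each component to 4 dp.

ω₁ − ω₀ = (-0.19000000, -0.05440000, 0.14400000)
ω₀×(Iω₀) = (0.0150, -0.0060, 0.0020)
τ = I·(Δω/dt) + ω₀×(Iω₀) = (-0.0800, -0.0400, 0.1100)
Δv = v₁−v₀ = (0.04960000, -0.04160000, -0.04800000)
applied force F = (3.1000, -2.6000, -3.0000)

F = (3.1000, -2.6000, -3.0000)
τ = (-0.0800, -0.0400, 0.1100)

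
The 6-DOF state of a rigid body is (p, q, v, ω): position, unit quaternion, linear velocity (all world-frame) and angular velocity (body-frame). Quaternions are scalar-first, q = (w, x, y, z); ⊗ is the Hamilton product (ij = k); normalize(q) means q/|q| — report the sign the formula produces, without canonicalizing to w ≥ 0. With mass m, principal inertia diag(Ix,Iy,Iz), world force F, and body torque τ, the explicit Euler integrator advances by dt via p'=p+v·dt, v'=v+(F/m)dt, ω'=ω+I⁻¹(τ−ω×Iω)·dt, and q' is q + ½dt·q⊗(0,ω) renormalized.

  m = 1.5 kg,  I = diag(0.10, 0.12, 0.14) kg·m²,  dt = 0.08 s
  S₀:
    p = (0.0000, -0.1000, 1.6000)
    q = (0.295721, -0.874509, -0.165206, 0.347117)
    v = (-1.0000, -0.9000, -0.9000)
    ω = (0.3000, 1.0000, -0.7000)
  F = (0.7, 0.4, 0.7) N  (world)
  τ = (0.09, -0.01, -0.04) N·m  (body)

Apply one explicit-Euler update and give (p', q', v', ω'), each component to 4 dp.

(τ − ω×Iω)/I = (1.0400, -0.1533, -0.3286)
new body rate ω' = (0.3832, 0.9877, -0.7263)
2q̇ = q⊗(0,ω) = (0.6705406, -0.1427565, -0.2123002, -1.0319519)
q + ½dt·q⊗(0,ω), renormalized = (0.3221, -0.8791, -0.1735, 0.3055)
p' = p + v·dt = (-0.0800, -0.1720, 1.5280)
v' = v + a·dt = (-0.9627, -0.8787, -0.8627)

p' = (-0.0800, -0.1720, 1.5280)
q' = (0.3221, -0.8791, -0.1735, 0.3055)
v' = (-0.9627, -0.8787, -0.8627)
ω' = (0.3832, 0.9877, -0.7263)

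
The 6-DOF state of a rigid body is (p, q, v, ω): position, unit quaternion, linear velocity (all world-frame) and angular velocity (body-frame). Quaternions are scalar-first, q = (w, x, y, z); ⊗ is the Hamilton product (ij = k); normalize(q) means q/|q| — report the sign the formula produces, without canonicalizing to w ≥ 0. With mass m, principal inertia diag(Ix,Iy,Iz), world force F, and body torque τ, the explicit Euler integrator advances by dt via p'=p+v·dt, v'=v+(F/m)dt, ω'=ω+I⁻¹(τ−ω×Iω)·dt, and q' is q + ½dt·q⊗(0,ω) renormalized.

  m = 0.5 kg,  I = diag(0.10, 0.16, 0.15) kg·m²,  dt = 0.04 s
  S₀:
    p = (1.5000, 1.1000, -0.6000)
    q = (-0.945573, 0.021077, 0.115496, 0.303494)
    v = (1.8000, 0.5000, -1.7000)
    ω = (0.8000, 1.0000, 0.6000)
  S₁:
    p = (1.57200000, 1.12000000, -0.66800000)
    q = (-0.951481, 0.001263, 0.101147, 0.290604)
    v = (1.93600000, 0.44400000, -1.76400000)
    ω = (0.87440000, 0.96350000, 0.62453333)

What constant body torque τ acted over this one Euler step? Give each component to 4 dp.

τ = (0.1800, -0.1700, 0.1400)

Δω = ω₁−ω₀ = (0.07440000, -0.03650000, 0.02453333)
ω₀×(Iω₀) = (-0.0060, -0.0240, 0.0480)
τ = I·(Δω/dt) + ω₀×(Iω₀) = (0.1800, -0.1700, 0.1400)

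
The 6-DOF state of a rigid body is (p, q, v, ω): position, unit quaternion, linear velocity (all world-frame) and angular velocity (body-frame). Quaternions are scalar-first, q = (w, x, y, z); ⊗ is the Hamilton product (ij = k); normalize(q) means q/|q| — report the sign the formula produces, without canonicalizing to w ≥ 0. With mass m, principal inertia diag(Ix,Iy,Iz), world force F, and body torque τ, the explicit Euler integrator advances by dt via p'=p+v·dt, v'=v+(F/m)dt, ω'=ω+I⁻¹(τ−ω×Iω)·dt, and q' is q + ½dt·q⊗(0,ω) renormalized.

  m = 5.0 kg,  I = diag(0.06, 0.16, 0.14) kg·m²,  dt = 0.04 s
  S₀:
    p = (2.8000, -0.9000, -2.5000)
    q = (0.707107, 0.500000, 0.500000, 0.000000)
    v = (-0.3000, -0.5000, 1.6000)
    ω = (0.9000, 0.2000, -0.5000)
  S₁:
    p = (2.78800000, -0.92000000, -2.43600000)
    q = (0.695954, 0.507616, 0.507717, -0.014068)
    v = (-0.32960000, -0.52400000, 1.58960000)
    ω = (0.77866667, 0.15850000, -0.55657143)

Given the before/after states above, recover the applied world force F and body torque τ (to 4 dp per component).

Δv = v₁−v₀ = (-0.02960000, -0.02400000, -0.01040000)
m·(v₁−v₀)/dt = (-3.7000, -3.0000, -1.3000)
ω₁ − ω₀ = (-0.12133333, -0.04150000, -0.05657143)
ω₀×(Iω₀) = (0.0020, 0.0360, 0.0180)
τ = I·(Δω/dt) + ω₀×(Iω₀) = (-0.1800, -0.1300, -0.1800)

F = (-3.7000, -3.0000, -1.3000)
τ = (-0.1800, -0.1300, -0.1800)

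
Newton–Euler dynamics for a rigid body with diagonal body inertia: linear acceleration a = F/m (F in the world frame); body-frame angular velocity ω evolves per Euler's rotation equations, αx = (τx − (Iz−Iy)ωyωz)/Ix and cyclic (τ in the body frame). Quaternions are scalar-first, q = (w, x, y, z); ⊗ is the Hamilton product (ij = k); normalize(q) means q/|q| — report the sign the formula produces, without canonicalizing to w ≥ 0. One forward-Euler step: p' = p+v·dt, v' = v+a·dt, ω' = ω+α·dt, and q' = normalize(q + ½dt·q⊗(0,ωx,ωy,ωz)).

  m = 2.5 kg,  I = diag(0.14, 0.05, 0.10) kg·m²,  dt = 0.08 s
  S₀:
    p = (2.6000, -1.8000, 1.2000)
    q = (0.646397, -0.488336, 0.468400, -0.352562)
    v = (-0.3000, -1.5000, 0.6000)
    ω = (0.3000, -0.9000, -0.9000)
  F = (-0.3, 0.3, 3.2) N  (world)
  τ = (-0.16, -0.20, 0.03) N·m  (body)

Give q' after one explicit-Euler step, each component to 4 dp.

q' = (0.6555, -0.5094, 0.4227, -0.3634)

2q̇ = q⊗(0,ω) = (0.2507550, -0.5449467, -1.1270283, -0.2827749)
q + ½dt·q⊗(0,ω), renormalized = (0.6555, -0.5094, 0.4227, -0.3634)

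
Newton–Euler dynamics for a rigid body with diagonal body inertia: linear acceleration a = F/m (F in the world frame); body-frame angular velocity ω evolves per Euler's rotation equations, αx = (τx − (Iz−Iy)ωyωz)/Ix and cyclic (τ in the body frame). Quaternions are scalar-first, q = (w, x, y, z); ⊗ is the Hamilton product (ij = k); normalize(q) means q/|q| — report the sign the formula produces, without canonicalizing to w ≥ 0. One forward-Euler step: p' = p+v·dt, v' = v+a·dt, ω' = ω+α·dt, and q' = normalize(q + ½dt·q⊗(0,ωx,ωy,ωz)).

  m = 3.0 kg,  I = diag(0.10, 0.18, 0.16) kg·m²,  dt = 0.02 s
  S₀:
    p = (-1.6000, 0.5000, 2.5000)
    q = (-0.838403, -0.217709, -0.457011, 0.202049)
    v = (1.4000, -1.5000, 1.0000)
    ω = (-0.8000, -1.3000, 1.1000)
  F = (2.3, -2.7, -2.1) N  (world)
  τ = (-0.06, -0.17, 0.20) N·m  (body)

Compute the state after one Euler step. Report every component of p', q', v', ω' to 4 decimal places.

p + v·dt = (-1.5720, 0.4700, 2.5200)
v + (F/m)dt = (1.4153, -1.5180, 0.9860)
(τ − ω×Iω)/I = (-0.8860, -1.2378, 0.7300)
ω + α·dt = (-0.8177, -1.3248, 1.1146)
q⊗(0,ω) = (-0.9905354, 0.4306740, 1.1677646, -1.0048304)
q' = normalize(q + ½dt·q⊗(0,ω)) = (-0.8482, -0.2134, -0.4453, 0.1920)

p' = (-1.5720, 0.4700, 2.5200)
q' = (-0.8482, -0.2134, -0.4453, 0.1920)
v' = (1.4153, -1.5180, 0.9860)
ω' = (-0.8177, -1.3248, 1.1146)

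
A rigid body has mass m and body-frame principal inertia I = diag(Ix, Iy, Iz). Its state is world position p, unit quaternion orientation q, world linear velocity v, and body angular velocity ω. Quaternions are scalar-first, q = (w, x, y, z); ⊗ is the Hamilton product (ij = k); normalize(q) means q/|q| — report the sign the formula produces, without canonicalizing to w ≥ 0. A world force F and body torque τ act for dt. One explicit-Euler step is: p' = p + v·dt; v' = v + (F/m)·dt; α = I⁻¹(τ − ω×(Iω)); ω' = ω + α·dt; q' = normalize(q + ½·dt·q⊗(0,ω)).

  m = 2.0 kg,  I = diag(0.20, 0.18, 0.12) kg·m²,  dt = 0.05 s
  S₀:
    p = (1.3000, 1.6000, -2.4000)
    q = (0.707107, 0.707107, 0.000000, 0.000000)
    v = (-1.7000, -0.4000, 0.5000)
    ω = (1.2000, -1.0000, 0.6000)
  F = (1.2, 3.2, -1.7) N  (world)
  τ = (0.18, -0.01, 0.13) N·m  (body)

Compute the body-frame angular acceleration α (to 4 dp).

α = (0.7200, -0.3756, 0.8833)

ω×(Iω) gyroscopic = (0.0360, 0.0576, 0.0240)
(τ − ω×Iω)/I = (0.7200, -0.3756, 0.8833)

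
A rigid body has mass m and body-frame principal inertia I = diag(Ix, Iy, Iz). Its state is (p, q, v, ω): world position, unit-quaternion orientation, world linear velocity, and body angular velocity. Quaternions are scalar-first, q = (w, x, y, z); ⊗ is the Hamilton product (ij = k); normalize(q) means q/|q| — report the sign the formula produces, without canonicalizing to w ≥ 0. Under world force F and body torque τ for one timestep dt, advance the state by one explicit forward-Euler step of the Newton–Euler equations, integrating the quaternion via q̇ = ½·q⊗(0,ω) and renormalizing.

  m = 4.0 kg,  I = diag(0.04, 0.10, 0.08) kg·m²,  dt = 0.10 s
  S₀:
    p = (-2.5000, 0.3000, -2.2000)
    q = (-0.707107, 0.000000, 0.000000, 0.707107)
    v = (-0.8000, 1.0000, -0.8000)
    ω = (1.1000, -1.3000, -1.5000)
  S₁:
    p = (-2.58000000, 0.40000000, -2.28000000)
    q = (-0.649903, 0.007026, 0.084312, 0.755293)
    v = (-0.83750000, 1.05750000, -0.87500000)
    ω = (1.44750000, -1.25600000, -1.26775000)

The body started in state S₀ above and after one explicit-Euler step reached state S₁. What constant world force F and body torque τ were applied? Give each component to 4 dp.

velocity change Δv = (-0.03750000, 0.05750000, -0.07500000)
applied force F = (-1.5000, 2.3000, -3.0000)
ω₁ − ω₀ = (0.34750000, 0.04400000, 0.23225000)
applied torque τ = (0.1000, 0.1100, 0.1000)

F = (-1.5000, 2.3000, -3.0000)
τ = (0.1000, 0.1100, 0.1000)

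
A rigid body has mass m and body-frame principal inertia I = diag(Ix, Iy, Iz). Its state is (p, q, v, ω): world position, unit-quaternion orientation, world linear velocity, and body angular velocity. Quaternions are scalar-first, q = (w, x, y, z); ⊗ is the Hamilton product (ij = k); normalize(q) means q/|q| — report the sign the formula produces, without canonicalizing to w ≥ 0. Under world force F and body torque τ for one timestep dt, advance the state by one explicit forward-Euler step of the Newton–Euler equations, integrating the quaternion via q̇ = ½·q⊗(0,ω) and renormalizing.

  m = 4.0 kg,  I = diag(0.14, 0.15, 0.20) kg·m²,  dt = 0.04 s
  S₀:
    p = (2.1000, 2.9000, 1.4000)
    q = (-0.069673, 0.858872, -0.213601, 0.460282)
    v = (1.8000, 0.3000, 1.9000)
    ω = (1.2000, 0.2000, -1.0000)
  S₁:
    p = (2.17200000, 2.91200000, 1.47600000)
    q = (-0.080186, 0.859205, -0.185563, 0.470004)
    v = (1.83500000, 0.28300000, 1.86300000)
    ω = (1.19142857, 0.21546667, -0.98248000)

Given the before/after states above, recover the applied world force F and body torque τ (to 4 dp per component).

F = (3.5000, -1.7000, -3.7000)
τ = (-0.0400, 0.1300, 0.0900)

rate change Δω = (-0.00857143, 0.01546667, 0.01752000)
gyro term ω₀×Iω₀ = (-0.0100, 0.0720, 0.0024)
I·α + gyro = (-0.0400, 0.1300, 0.0900)
v₁ − v₀ = (0.03500000, -0.01700000, -0.03700000)
F = m·Δv/dt = (3.5000, -1.7000, -3.7000)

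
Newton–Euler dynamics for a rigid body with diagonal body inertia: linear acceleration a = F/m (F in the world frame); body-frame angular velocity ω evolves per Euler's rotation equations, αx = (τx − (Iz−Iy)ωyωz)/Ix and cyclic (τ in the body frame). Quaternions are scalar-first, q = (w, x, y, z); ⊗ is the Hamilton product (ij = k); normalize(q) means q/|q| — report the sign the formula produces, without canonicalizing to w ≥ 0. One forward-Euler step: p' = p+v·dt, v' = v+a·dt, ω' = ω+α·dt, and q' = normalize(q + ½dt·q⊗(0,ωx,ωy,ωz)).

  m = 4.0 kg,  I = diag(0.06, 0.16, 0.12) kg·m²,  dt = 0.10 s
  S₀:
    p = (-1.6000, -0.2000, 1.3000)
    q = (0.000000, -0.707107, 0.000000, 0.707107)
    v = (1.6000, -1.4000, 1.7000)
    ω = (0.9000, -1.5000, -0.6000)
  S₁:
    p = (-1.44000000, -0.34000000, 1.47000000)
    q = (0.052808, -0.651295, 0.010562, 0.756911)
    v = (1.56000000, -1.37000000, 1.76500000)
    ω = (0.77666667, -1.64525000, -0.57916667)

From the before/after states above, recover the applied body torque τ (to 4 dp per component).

ω₁ − ω₀ = (-0.12333333, -0.14525000, 0.02083333)
τ = I·(Δω/dt) + ω₀×(Iω₀) = (-0.1100, -0.2000, -0.1100)

τ = (-0.1100, -0.2000, -0.1100)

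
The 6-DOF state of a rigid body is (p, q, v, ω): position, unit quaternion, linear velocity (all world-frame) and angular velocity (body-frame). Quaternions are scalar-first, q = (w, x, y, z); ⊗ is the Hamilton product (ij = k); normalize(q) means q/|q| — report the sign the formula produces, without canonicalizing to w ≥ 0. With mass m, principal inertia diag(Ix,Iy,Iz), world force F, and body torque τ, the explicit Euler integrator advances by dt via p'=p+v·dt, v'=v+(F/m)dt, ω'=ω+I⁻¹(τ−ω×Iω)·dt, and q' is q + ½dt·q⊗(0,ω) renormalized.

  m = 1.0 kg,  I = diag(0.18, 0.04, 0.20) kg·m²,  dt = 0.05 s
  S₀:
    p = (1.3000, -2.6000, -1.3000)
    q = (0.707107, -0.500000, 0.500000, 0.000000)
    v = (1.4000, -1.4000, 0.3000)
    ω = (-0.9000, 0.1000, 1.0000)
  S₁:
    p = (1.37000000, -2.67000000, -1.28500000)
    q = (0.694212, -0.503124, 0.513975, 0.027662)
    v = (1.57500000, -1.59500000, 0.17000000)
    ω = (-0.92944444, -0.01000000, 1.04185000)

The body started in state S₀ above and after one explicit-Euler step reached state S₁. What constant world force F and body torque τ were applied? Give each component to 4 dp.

F = (3.5000, -3.9000, -2.6000)
τ = (-0.0900, -0.0700, 0.1800)

rate change Δω = (-0.02944444, -0.11000000, 0.04185000)
gyro term ω₀×Iω₀ = (0.0160, 0.0180, 0.0126)
applied torque τ = (-0.0900, -0.0700, 0.1800)
v₁ − v₀ = (0.17500000, -0.19500000, -0.13000000)
m·(v₁−v₀)/dt = (3.5000, -3.9000, -2.6000)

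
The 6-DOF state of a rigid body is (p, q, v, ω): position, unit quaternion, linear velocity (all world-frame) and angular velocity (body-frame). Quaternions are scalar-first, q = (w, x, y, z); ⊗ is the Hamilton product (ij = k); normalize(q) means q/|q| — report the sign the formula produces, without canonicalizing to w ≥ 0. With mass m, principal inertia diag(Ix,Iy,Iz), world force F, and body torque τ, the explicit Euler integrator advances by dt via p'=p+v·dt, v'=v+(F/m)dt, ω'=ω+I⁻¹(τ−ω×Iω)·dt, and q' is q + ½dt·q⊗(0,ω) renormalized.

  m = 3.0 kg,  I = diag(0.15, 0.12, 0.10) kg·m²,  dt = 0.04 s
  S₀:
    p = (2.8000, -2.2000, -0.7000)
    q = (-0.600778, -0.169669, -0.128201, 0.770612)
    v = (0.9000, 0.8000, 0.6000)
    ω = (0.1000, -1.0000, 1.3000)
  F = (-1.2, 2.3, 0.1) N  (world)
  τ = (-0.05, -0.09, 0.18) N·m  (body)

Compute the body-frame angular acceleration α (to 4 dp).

α = (-0.5067, -0.8042, 1.7700)

gyro term ω×Iω = (0.0260, 0.0065, 0.0030)
(τ − ω×Iω)/I = (-0.5067, -0.8042, 1.7700)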